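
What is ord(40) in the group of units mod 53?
26

53 is prime, so ord(40) divides φ(53) = 52.
Divisors of 52: 1, 2, 4, 13, 26, 52.
Repeated squaring: 40^1 ≡ 40, 40^2 ≡ 10, 40^4 ≡ 47, 40^8 ≡ 36, 40^16 ≡ 24, 40^32 ≡ 46 (mod 53).
Test 40^d mod 53 for each divisor d in increasing order:
40^1 ≡ 40
40^2 ≡ 10
40^4 ≡ 47
40^13 = 40^8·40^4·40^1 ≡ 52
40^26 = 40^16·40^8·40^2 ≡ 1  ← first divisor giving 1
The order is 26.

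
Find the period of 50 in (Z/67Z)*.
66

67 is prime, so ord(50) divides φ(67) = 66.
Divisors of 66: 1, 2, 3, 6, 11, 22, 33, 66.
Repeated squaring: 50^1 ≡ 50, 50^2 ≡ 21, 50^4 ≡ 39, 50^8 ≡ 47, 50^16 ≡ 65, 50^32 ≡ 4, 50^64 ≡ 16 (mod 67).
Test 50^d mod 67 for each divisor d in increasing order:
50^1 ≡ 50
50^2 ≡ 21
50^3 = 50^2·50^1 ≡ 45
50^6 = 50^4·50^2 ≡ 15
50^11 = 50^8·50^2·50^1 ≡ 38
50^22 = 50^16·50^4·50^2 ≡ 37
50^33 = 50^32·50^1 ≡ 66
50^66 = 50^64·50^2 ≡ 1  ← first divisor giving 1
The order is 66.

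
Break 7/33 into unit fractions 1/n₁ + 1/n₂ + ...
1/5 + 1/83 + 1/13695

Greedy algorithm:
7/33: ceiling(33/7) = 5, use 1/5
2/165: ceiling(165/2) = 83, use 1/83
1/13695: ceiling(13695/1) = 13695, use 1/13695
Result: 7/33 = 1/5 + 1/83 + 1/13695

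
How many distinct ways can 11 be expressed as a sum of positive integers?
56

p(n) counts ways to write n as a sum of positive integers (order ignored).
Euler's pentagonal recurrence: p(k) = p(k-1) + p(k-2) - p(k-5) - p(k-7) + p(k-12) + p(k-15) - ... (offsets j(3j∓1)/2, signs ++--, p(0)=1, p(<0)=0).
DP table for k = 0..10: p(0)=1, p(1)=1, p(2)=2, p(3)=3, p(4)=5, p(5)=7, p(6)=11, p(7)=15, p(8)=22, p(9)=30, p(10)=42.
Final step: p(11) = p(10) + p(9) - p(6) - p(4)
= 42 + 30 - 11 - 5
= 56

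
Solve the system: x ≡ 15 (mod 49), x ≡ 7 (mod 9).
358

Using Chinese Remainder Theorem:
M = 49 × 9 = 441
M1 = 9, M2 = 49
y1 = 9^(-1) mod 49 = 11
y2 = 49^(-1) mod 9 = 7
x = (15×9×11 + 7×49×7) mod 441 = 358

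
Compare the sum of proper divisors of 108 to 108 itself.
abundant

Proper divisors of 108: sum = 1 + 2 + 3 + 4 + 6 + 9 + 12 + 18 + 27 + 36 + 54 = 172
Since 172 > 108, 108 is abundant.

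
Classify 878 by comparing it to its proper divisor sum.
deficient

Proper divisors of 878: sum = 1 + 2 + 439 = 442
Since 442 < 878, 878 is deficient.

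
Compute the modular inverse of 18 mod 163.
154

gcd(18, 163) = 1, so the inverse exists.
Extended Euclidean algorithm on (163, 18):
163 = 9 × 18 + 1  ⟹  1 = (1)·163 + (-9)·18
So (-9)·18 ≡ 1 (mod 163), i.e. 18^(-1) ≡ -9 ≡ 154 (mod 163).
Check: 18 × 154 = 2772 ≡ 1 (mod 163)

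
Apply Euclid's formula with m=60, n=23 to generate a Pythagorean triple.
(3071, 2760, 4129)

Euclid's formula: a = m² - n², b = 2mn, c = m² + n²
m = 60, n = 23
a = 60² - 23² = 3600 - 529 = 3071
b = 2 × 60 × 23 = 2760
c = 60² + 23² = 3600 + 529 = 4129
Verification: 3071² + 2760² = 9431041 + 7617600 = 17048641 = 4129² ✓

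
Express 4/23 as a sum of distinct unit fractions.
1/6 + 1/138

Greedy algorithm:
4/23: ceiling(23/4) = 6, use 1/6
1/138: ceiling(138/1) = 138, use 1/138
Result: 4/23 = 1/6 + 1/138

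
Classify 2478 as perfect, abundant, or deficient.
abundant

Proper divisors of 2478: sum = 1 + 2 + 3 + 6 + 7 + 14 + 21 + 42 + 59 + 118 + 177 + 354 + 413 + 826 + 1239 = 3282
Since 3282 > 2478, 2478 is abundant.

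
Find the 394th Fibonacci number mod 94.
55

Matrix identity: Q^n = [[F_(n+1), F_n], [F_n, F_(n-1)]] with Q = [[1,1],[1,0]].
n = 394 = 110001010₂. Square-and-multiply, entries mod 94:
Q^1 = [[1,1],[1,0]]
Q^3 = (Q^1)²·Q = [[3,2],[2,1]]
Q^6 = (Q^3)² = [[13,8],[8,5]]
Q^12 = (Q^6)² = [[45,50],[50,89]]
Q^24 = (Q^12)² = [[13,26],[26,81]]
Q^49 = (Q^24)²·Q = [[93,93],[93,0]]
Q^98 = (Q^49)² = [[2,1],[1,1]]
Q^197 = (Q^98)²·Q = [[8,5],[5,3]]
Q^394 = (Q^197)² = [[89,55],[55,34]]
F_394 mod 94 = Q^394[0][1] = 55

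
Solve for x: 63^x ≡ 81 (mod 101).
8

Baby-step giant-step with step n = ⌈√101⌉ = 11.
Baby steps 63^j mod 101 (j:value) for j=0..10: 0:1, 1:63, 2:30, 3:72, 4:92, 5:39, 6:33, 7:59, 8:81, 9:53, 10:6.
h = 81 is already in the table at j=8, so x = 8.
Check: 63^8 ≡ 81 (mod 101).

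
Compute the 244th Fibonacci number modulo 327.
294

Matrix identity: Q^n = [[F_(n+1), F_n], [F_n, F_(n-1)]] with Q = [[1,1],[1,0]].
n = 244 = 11110100₂. Square-and-multiply, entries mod 327:
Q^1 = [[1,1],[1,0]]
Q^3 = (Q^1)²·Q = [[3,2],[2,1]]
Q^7 = (Q^3)²·Q = [[21,13],[13,8]]
Q^15 = (Q^7)²·Q = [[6,283],[283,50]]
Q^30 = (Q^15)² = [[10,152],[152,185]]
Q^61 = (Q^30)²·Q = [[197,314],[314,210]]
Q^122 = (Q^61)² = [[65,268],[268,124]]
Q^244 = (Q^122)² = [[185,294],[294,218]]
F_244 mod 327 = Q^244[0][1] = 294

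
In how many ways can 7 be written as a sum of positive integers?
15

p(n) counts ways to write n as a sum of positive integers (order ignored).
Examples: 7; 6 + 1; 5 + 2; 5 + 1 + 1; 4 + 3; ... (15 total)
p(7) = 15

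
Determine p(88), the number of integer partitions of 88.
44108109

p(n) counts ways to write n as a sum of positive integers (order ignored).
Euler's pentagonal recurrence: p(k) = p(k-1) + p(k-2) - p(k-5) - p(k-7) + p(k-12) + p(k-15) - ... (offsets j(3j∓1)/2, signs ++--, p(0)=1, p(<0)=0).
DP table for k = 0..87: p(0)=1, p(1)=1, p(2)=2, p(3)=3, p(4)=5, p(5)=7, p(6)=11, p(7)=15, p(8)=22, p(9)=30, p(10)=42, p(11)=56, p(12)=77, p(13)=101, p(14)=135, p(15)=176, p(16)=231, p(17)=297, p(18)=385, p(19)=490, p(20)=627, p(21)=792, p(22)=1002, p(23)=1255, p(24)=1575, p(25)=1958, p(26)=2436, p(27)=3010, p(28)=3718, p(29)=4565, p(30)=5604, p(31)=6842, p(32)=8349, p(33)=10143, p(34)=12310, p(35)=14883, p(36)=17977, p(37)=21637, p(38)=26015, p(39)=31185, p(40)=37338, p(41)=44583, p(42)=53174, p(43)=63261, p(44)=75175, p(45)=89134, p(46)=105558, p(47)=124754, p(48)=147273, p(49)=173525, p(50)=204226, p(51)=239943, p(52)=281589, p(53)=329931, p(54)=386155, p(55)=451276, p(56)=526823, p(57)=614154, p(58)=715220, p(59)=831820, p(60)=966467, p(61)=1121505, p(62)=1300156, p(63)=1505499, p(64)=1741630, p(65)=2012558, p(66)=2323520, p(67)=2679689, p(68)=3087735, p(69)=3554345, p(70)=4087968, p(71)=4697205, p(72)=5392783, p(73)=6185689, p(74)=7089500, p(75)=8118264, p(76)=9289091, p(77)=10619863, p(78)=12132164, p(79)=13848650, p(80)=15796476, p(81)=18004327, p(82)=20506255, p(83)=23338469, p(84)=26543660, p(85)=30167357, p(86)=34262962, p(87)=38887673.
Final step: p(88) = p(87) + p(86) - p(83) - p(81) + p(76) + p(73) - p(66) - p(62) + p(53) + p(48) - p(37) - p(31) + p(18) + p(11)
= 38887673 + 34262962 - 23338469 - 18004327 + 9289091 + 6185689 - 2323520 - 1300156 + 329931 + 147273 - 21637 - 6842 + 385 + 56
= 44108109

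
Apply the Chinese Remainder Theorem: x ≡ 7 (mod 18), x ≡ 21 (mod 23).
205

Using Chinese Remainder Theorem:
M = 18 × 23 = 414
M1 = 23, M2 = 18
y1 = 23^(-1) mod 18 = 11
y2 = 18^(-1) mod 23 = 9
x = (7×23×11 + 21×18×9) mod 414 = 205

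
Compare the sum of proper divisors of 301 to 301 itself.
deficient

Proper divisors of 301: sum = 1 + 7 + 43 = 51
Since 51 < 301, 301 is deficient.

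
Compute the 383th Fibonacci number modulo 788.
233

Matrix identity: Q^n = [[F_(n+1), F_n], [F_n, F_(n-1)]] with Q = [[1,1],[1,0]].
n = 383 = 101111111₂. Square-and-multiply, entries mod 788:
Q^1 = [[1,1],[1,0]]
Q^2 = (Q^1)² = [[2,1],[1,1]]
Q^5 = (Q^2)²·Q = [[8,5],[5,3]]
Q^11 = (Q^5)²·Q = [[144,89],[89,55]]
Q^23 = (Q^11)²·Q = [[664,289],[289,375]]
Q^47 = (Q^23)²·Q = [[440,397],[397,43]]
Q^95 = (Q^47)²·Q = [[28,549],[549,267]]
Q^191 = (Q^95)²·Q = [[8,381],[381,415]]
Q^383 = (Q^191)²·Q = [[644,233],[233,411]]
F_383 mod 788 = Q^383[0][1] = 233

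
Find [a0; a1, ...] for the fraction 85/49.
[1; 1, 2, 1, 3, 3]

Euclidean algorithm steps:
85 = 1 × 49 + 36
49 = 1 × 36 + 13
36 = 2 × 13 + 10
13 = 1 × 10 + 3
10 = 3 × 3 + 1
3 = 3 × 1 + 0
Continued fraction: [1; 1, 2, 1, 3, 3]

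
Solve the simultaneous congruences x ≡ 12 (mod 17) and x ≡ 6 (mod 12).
114

Using Chinese Remainder Theorem:
M = 17 × 12 = 204
M1 = 12, M2 = 17
y1 = 12^(-1) mod 17 = 10
y2 = 17^(-1) mod 12 = 5
x = (12×12×10 + 6×17×5) mod 204 = 114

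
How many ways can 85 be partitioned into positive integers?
30167357

p(n) counts ways to write n as a sum of positive integers (order ignored).
Euler's pentagonal recurrence: p(k) = p(k-1) + p(k-2) - p(k-5) - p(k-7) + p(k-12) + p(k-15) - ... (offsets j(3j∓1)/2, signs ++--, p(0)=1, p(<0)=0).
DP table for k = 0..84: p(0)=1, p(1)=1, p(2)=2, p(3)=3, p(4)=5, p(5)=7, p(6)=11, p(7)=15, p(8)=22, p(9)=30, p(10)=42, p(11)=56, p(12)=77, p(13)=101, p(14)=135, p(15)=176, p(16)=231, p(17)=297, p(18)=385, p(19)=490, p(20)=627, p(21)=792, p(22)=1002, p(23)=1255, p(24)=1575, p(25)=1958, p(26)=2436, p(27)=3010, p(28)=3718, p(29)=4565, p(30)=5604, p(31)=6842, p(32)=8349, p(33)=10143, p(34)=12310, p(35)=14883, p(36)=17977, p(37)=21637, p(38)=26015, p(39)=31185, p(40)=37338, p(41)=44583, p(42)=53174, p(43)=63261, p(44)=75175, p(45)=89134, p(46)=105558, p(47)=124754, p(48)=147273, p(49)=173525, p(50)=204226, p(51)=239943, p(52)=281589, p(53)=329931, p(54)=386155, p(55)=451276, p(56)=526823, p(57)=614154, p(58)=715220, p(59)=831820, p(60)=966467, p(61)=1121505, p(62)=1300156, p(63)=1505499, p(64)=1741630, p(65)=2012558, p(66)=2323520, p(67)=2679689, p(68)=3087735, p(69)=3554345, p(70)=4087968, p(71)=4697205, p(72)=5392783, p(73)=6185689, p(74)=7089500, p(75)=8118264, p(76)=9289091, p(77)=10619863, p(78)=12132164, p(79)=13848650, p(80)=15796476, p(81)=18004327, p(82)=20506255, p(83)=23338469, p(84)=26543660.
Final step: p(85) = p(84) + p(83) - p(80) - p(78) + p(73) + p(70) - p(63) - p(59) + p(50) + p(45) - p(34) - p(28) + p(15) + p(8)
= 26543660 + 23338469 - 15796476 - 12132164 + 6185689 + 4087968 - 1505499 - 831820 + 204226 + 89134 - 12310 - 3718 + 176 + 22
= 30167357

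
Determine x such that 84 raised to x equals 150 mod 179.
161

Baby-step giant-step with step n = ⌈√179⌉ = 14.
Baby steps 84^j mod 179 (j:value) for j=0..13: 0:1, 1:84, 2:75, 3:35, 4:76, 5:119, 6:151, 7:154, 8:48, 9:94, 10:20, 11:69, 12:68, 13:163.
Giant-step multiplier: 84^(-14) ≡ 84^(178-14) = 84^164 ≡ 59 (mod 179).
Giant steps γ_i = 150·59^i mod 179: γ_0=150, γ_1=79, γ_2=7, γ_3=55, γ_4=23, γ_5=104, γ_6=50, γ_7=86, γ_8=62, γ_9=78, γ_10=127, γ_11=154 (in table at j=7).
x = i·n + j = 11·14 + 7 = 161.
Check: 84^161 ≡ 150 (mod 179).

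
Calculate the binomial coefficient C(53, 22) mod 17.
0

Using Lucas' theorem:
Write n=53 and k=22 in base 17:
n in base 17: [3, 2]
k in base 17: [1, 5]
C(53,22) mod 17 = ∏ C(n_i, k_i) mod 17
Digit binomials (mod 17): C(3,1) = 3; C(2,5) = 0 (k_i > n_i)
Product: 3 × 0 = 0 ≡ 0 (mod 17)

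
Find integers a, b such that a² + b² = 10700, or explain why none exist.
Not possible

Factorization: 10700 = 2^2 × 5^2 × 107
By Fermat: n is sum of two squares iff every prime p ≡ 3 (mod 4) appears to even power.
Prime(s) ≡ 3 (mod 4) with odd exponent: [(107, 1)]
Therefore 10700 cannot be expressed as a² + b².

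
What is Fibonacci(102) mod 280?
176

Matrix identity: Q^n = [[F_(n+1), F_n], [F_n, F_(n-1)]] with Q = [[1,1],[1,0]].
n = 102 = 1100110₂. Square-and-multiply, entries mod 280:
Q^1 = [[1,1],[1,0]]
Q^3 = (Q^1)²·Q = [[3,2],[2,1]]
Q^6 = (Q^3)² = [[13,8],[8,5]]
Q^12 = (Q^6)² = [[233,144],[144,89]]
Q^25 = (Q^12)²·Q = [[153,265],[265,168]]
Q^51 = (Q^25)²·Q = [[59,114],[114,225]]
Q^102 = (Q^51)² = [[237,176],[176,61]]
F_102 mod 280 = Q^102[0][1] = 176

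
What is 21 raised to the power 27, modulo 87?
18

Repeated squaring. Binary of 27 = 11011.
21^1 ≡ 21 (mod 87); 21^2 ≡ 6 (mod 87); 21^4 ≡ 36 (mod 87); 21^8 ≡ 78 (mod 87); 21^16 ≡ 81 (mod 87)
21^27 = 21^1 × 21^2 × 21^8 × 21^16 ≡ 18 (mod 87)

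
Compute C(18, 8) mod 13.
0

Using Lucas' theorem:
Write n=18 and k=8 in base 13:
n in base 13: [1, 5]
k in base 13: [0, 8]
C(18,8) mod 13 = ∏ C(n_i, k_i) mod 13
Digit binomials (mod 13): C(1,0) = 1; C(5,8) = 0 (k_i > n_i)
Product: 1 × 0 = 0 ≡ 0 (mod 13)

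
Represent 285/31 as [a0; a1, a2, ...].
[9; 5, 6]

Euclidean algorithm steps:
285 = 9 × 31 + 6
31 = 5 × 6 + 1
6 = 6 × 1 + 0
Continued fraction: [9; 5, 6]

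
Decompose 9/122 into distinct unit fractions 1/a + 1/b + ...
1/14 + 1/427

Greedy algorithm:
9/122: ceiling(122/9) = 14, use 1/14
1/427: ceiling(427/1) = 427, use 1/427
Result: 9/122 = 1/14 + 1/427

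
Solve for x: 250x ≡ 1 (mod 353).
329

gcd(250, 353) = 1, so the inverse exists.
Extended Euclidean algorithm on (353, 250):
353 = 1 × 250 + 103  ⟹  103 = (1)·353 + (-1)·250
250 = 2 × 103 + 44  ⟹  44 = (-2)·353 + (3)·250
103 = 2 × 44 + 15  ⟹  15 = (5)·353 + (-7)·250
44 = 2 × 15 + 14  ⟹  14 = (-12)·353 + (17)·250
15 = 1 × 14 + 1  ⟹  1 = (17)·353 + (-24)·250
So (-24)·250 ≡ 1 (mod 353), i.e. 250^(-1) ≡ -24 ≡ 329 (mod 353).
Check: 250 × 329 = 82250 ≡ 1 (mod 353)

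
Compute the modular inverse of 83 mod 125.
122

gcd(83, 125) = 1, so the inverse exists.
Extended Euclidean algorithm on (125, 83):
125 = 1 × 83 + 42  ⟹  42 = (1)·125 + (-1)·83
83 = 1 × 42 + 41  ⟹  41 = (-1)·125 + (2)·83
42 = 1 × 41 + 1  ⟹  1 = (2)·125 + (-3)·83
So (-3)·83 ≡ 1 (mod 125), i.e. 83^(-1) ≡ -3 ≡ 122 (mod 125).
Check: 83 × 122 = 10126 ≡ 1 (mod 125)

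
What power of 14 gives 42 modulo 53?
16

Baby-step giant-step with step n = ⌈√53⌉ = 8.
Baby steps 14^j mod 53 (j:value) for j=0..7: 0:1, 1:14, 2:37, 3:41, 4:44, 5:33, 6:38, 7:2.
Giant-step multiplier: 14^(-8) ≡ 14^(52-8) = 14^44 ≡ 36 (mod 53).
Giant steps γ_i = 42·36^i mod 53: γ_0=42, γ_1=28, γ_2=1 (in table at j=0).
x = i·n + j = 2·8 + 0 = 16.
Check: 14^16 ≡ 42 (mod 53).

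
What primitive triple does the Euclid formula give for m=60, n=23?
(3071, 2760, 4129)

Euclid's formula: a = m² - n², b = 2mn, c = m² + n²
m = 60, n = 23
a = 60² - 23² = 3600 - 529 = 3071
b = 2 × 60 × 23 = 2760
c = 60² + 23² = 3600 + 529 = 4129
Verification: 3071² + 2760² = 9431041 + 7617600 = 17048641 = 4129² ✓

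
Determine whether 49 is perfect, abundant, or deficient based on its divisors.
deficient

Proper divisors of 49: sum = 1 + 7 = 8
Since 8 < 49, 49 is deficient.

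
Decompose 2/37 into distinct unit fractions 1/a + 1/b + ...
1/19 + 1/703

Greedy algorithm:
2/37: ceiling(37/2) = 19, use 1/19
1/703: ceiling(703/1) = 703, use 1/703
Result: 2/37 = 1/19 + 1/703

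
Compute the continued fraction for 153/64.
[2; 2, 1, 1, 3, 1, 2]

Euclidean algorithm steps:
153 = 2 × 64 + 25
64 = 2 × 25 + 14
25 = 1 × 14 + 11
14 = 1 × 11 + 3
11 = 3 × 3 + 2
3 = 1 × 2 + 1
2 = 2 × 1 + 0
Continued fraction: [2; 2, 1, 1, 3, 1, 2]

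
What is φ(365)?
288

365 = 5 × 73
φ(n) = n × ∏(1 - 1/p) for each prime p dividing n
φ(365) = 365 × (1 - 1/5) × (1 - 1/73) = 288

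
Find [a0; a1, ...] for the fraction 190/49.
[3; 1, 7, 6]

Euclidean algorithm steps:
190 = 3 × 49 + 43
49 = 1 × 43 + 6
43 = 7 × 6 + 1
6 = 6 × 1 + 0
Continued fraction: [3; 1, 7, 6]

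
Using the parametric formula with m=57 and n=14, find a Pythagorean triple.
(3053, 1596, 3445)

Euclid's formula: a = m² - n², b = 2mn, c = m² + n²
m = 57, n = 14
a = 57² - 14² = 3249 - 196 = 3053
b = 2 × 57 × 14 = 1596
c = 57² + 14² = 3249 + 196 = 3445
Verification: 3053² + 1596² = 9320809 + 2547216 = 11868025 = 3445² ✓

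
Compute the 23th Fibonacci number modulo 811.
272

Matrix identity: Q^n = [[F_(n+1), F_n], [F_n, F_(n-1)]] with Q = [[1,1],[1,0]].
n = 23 = 10111₂. Square-and-multiply, entries mod 811:
Q^1 = [[1,1],[1,0]]
Q^2 = (Q^1)² = [[2,1],[1,1]]
Q^5 = (Q^2)²·Q = [[8,5],[5,3]]
Q^11 = (Q^5)²·Q = [[144,89],[89,55]]
Q^23 = (Q^11)²·Q = [[141,272],[272,680]]
F_23 mod 811 = Q^23[0][1] = 272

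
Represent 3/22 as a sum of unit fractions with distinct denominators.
1/8 + 1/88

Greedy algorithm:
3/22: ceiling(22/3) = 8, use 1/8
1/88: ceiling(88/1) = 88, use 1/88
Result: 3/22 = 1/8 + 1/88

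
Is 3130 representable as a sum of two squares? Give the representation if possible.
23² + 51² (a=23, b=51)

Factorization: 3130 = 2 × 5 × 313
By Fermat: n is sum of two squares iff every prime p ≡ 3 (mod 4) appears to even power.
All primes ≡ 3 (mod 4) appear to even power.
Search a = 0, 1, 2, … for 3130 - a² a perfect square: first hit at a = 23: 3130 - 529 = 2601 = 51².
3130 = 23² + 51² = 529 + 2601 ✓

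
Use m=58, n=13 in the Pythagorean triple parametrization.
(3195, 1508, 3533)

Euclid's formula: a = m² - n², b = 2mn, c = m² + n²
m = 58, n = 13
a = 58² - 13² = 3364 - 169 = 3195
b = 2 × 58 × 13 = 1508
c = 58² + 13² = 3364 + 169 = 3533
Verification: 3195² + 1508² = 10208025 + 2274064 = 12482089 = 3533² ✓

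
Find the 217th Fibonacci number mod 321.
1

Matrix identity: Q^n = [[F_(n+1), F_n], [F_n, F_(n-1)]] with Q = [[1,1],[1,0]].
n = 217 = 11011001₂. Square-and-multiply, entries mod 321:
Q^1 = [[1,1],[1,0]]
Q^3 = (Q^1)²·Q = [[3,2],[2,1]]
Q^6 = (Q^3)² = [[13,8],[8,5]]
Q^13 = (Q^6)²·Q = [[56,233],[233,144]]
Q^27 = (Q^13)²·Q = [[21,287],[287,55]]
Q^54 = (Q^27)² = [[313,305],[305,8]]
Q^108 = (Q^54)² = [[320,0],[0,320]]
Q^217 = (Q^108)²·Q = [[1,1],[1,0]]
F_217 mod 321 = Q^217[0][1] = 1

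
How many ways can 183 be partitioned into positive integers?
896684817527

p(n) counts ways to write n as a sum of positive integers (order ignored).
Euler's pentagonal recurrence: p(k) = p(k-1) + p(k-2) - p(k-5) - p(k-7) + p(k-12) + p(k-15) - ... (offsets j(3j∓1)/2, signs ++--, p(0)=1, p(<0)=0).
DP table for k = 0..182: p(0)=1, p(1)=1, p(2)=2, p(3)=3, p(4)=5, p(5)=7, p(6)=11, p(7)=15, p(8)=22, p(9)=30, p(10)=42, p(11)=56, p(12)=77, p(13)=101, p(14)=135, p(15)=176, p(16)=231, p(17)=297, p(18)=385, p(19)=490, p(20)=627, p(21)=792, p(22)=1002, p(23)=1255, p(24)=1575, p(25)=1958, p(26)=2436, p(27)=3010, p(28)=3718, p(29)=4565, p(30)=5604, p(31)=6842, p(32)=8349, p(33)=10143, p(34)=12310, p(35)=14883, p(36)=17977, p(37)=21637, p(38)=26015, p(39)=31185, p(40)=37338, p(41)=44583, p(42)=53174, p(43)=63261, p(44)=75175, p(45)=89134, p(46)=105558, p(47)=124754, p(48)=147273, p(49)=173525, p(50)=204226, p(51)=239943, p(52)=281589, p(53)=329931, p(54)=386155, p(55)=451276, p(56)=526823, p(57)=614154, p(58)=715220, p(59)=831820, p(60)=966467, p(61)=1121505, p(62)=1300156, p(63)=1505499, p(64)=1741630, p(65)=2012558, p(66)=2323520, p(67)=2679689, p(68)=3087735, p(69)=3554345, p(70)=4087968, p(71)=4697205, p(72)=5392783, p(73)=6185689, p(74)=7089500, p(75)=8118264, p(76)=9289091, p(77)=10619863, p(78)=12132164, p(79)=13848650, p(80)=15796476, p(81)=18004327, p(82)=20506255, p(83)=23338469, p(84)=26543660, p(85)=30167357, p(86)=34262962, p(87)=38887673, p(88)=44108109, p(89)=49995925, p(90)=56634173, p(91)=64112359, p(92)=72533807, p(93)=82010177, p(94)=92669720, p(95)=104651419, p(96)=118114304, p(97)=133230930, p(98)=150198136, p(99)=169229875, p(100)=190569292, p(101)=214481126, p(102)=241265379, p(103)=271248950, p(104)=304801365, p(105)=342325709, p(106)=384276336, p(107)=431149389, p(108)=483502844, p(109)=541946240, p(110)=607163746, p(111)=679903203, p(112)=761002156, p(113)=851376628, p(114)=952050665, p(115)=1064144451, p(116)=1188908248, p(117)=1327710076, p(118)=1482074143, p(119)=1653668665, p(120)=1844349560, p(121)=2056148051, p(122)=2291320912, p(123)=2552338241, p(124)=2841940500, p(125)=3163127352, p(126)=3519222692, p(127)=3913864295, p(128)=4351078600, p(129)=4835271870, p(130)=5371315400, p(131)=5964539504, p(132)=6620830889, p(133)=7346629512, p(134)=8149040695, p(135)=9035836076, p(136)=10015581680, p(137)=11097645016, p(138)=12292341831, p(139)=13610949895, p(140)=15065878135, p(141)=16670689208, p(142)=18440293320, p(143)=20390982757, p(144)=22540654445, p(145)=24908858009, p(146)=27517052599, p(147)=30388671978, p(148)=33549419497, p(149)=37027355200, p(150)=40853235313, p(151)=45060624582, p(152)=49686288421, p(153)=54770336324, p(154)=60356673280, p(155)=66493182097, p(156)=73232243759, p(157)=80630964769, p(158)=88751778802, p(159)=97662728555, p(160)=107438159466, p(161)=118159068427, p(162)=129913904637, p(163)=142798995930, p(164)=156919475295, p(165)=172389800255, p(166)=189334822579, p(167)=207890420102, p(168)=228204732751, p(169)=250438925115, p(170)=274768617130, p(171)=301384802048, p(172)=330495499613, p(173)=362326859895, p(174)=397125074750, p(175)=435157697830, p(176)=476715857290, p(177)=522115831195, p(178)=571701605655, p(179)=625846753120, p(180)=684957390936, p(181)=749474411781, p(182)=819876908323.
Final step: p(183) = p(182) + p(181) - p(178) - p(176) + p(171) + p(168) - p(161) - p(157) + p(148) + p(143) - p(132) - p(126) + p(113) + p(106) - p(91) - p(83) + p(66) + p(57) - p(38) - p(28) + p(7)
= 819876908323 + 749474411781 - 571701605655 - 476715857290 + 301384802048 + 228204732751 - 118159068427 - 80630964769 + 33549419497 + 20390982757 - 6620830889 - 3519222692 + 851376628 + 384276336 - 64112359 - 23338469 + 2323520 + 614154 - 26015 - 3718 + 15
= 896684817527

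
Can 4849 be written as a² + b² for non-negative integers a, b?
15² + 68² (a=15, b=68)

Factorization: 4849 = 13 × 373
By Fermat: n is sum of two squares iff every prime p ≡ 3 (mod 4) appears to even power.
All primes ≡ 3 (mod 4) appear to even power.
Search a = 0, 1, 2, … for 4849 - a² a perfect square: first hit at a = 15: 4849 - 225 = 4624 = 68².
4849 = 15² + 68² = 225 + 4624 ✓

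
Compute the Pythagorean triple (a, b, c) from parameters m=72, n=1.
(5183, 144, 5185)

Euclid's formula: a = m² - n², b = 2mn, c = m² + n²
m = 72, n = 1
a = 72² - 1² = 5184 - 1 = 5183
b = 2 × 72 × 1 = 144
c = 72² + 1² = 5184 + 1 = 5185
Verification: 5183² + 144² = 26863489 + 20736 = 26884225 = 5185² ✓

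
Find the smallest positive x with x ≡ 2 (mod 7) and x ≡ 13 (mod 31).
44

Using Chinese Remainder Theorem:
M = 7 × 31 = 217
M1 = 31, M2 = 7
y1 = 31^(-1) mod 7 = 5
y2 = 7^(-1) mod 31 = 9
x = (2×31×5 + 13×7×9) mod 217 = 44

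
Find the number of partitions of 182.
819876908323

p(n) counts ways to write n as a sum of positive integers (order ignored).
Euler's pentagonal recurrence: p(k) = p(k-1) + p(k-2) - p(k-5) - p(k-7) + p(k-12) + p(k-15) - ... (offsets j(3j∓1)/2, signs ++--, p(0)=1, p(<0)=0).
DP table for k = 0..181: p(0)=1, p(1)=1, p(2)=2, p(3)=3, p(4)=5, p(5)=7, p(6)=11, p(7)=15, p(8)=22, p(9)=30, p(10)=42, p(11)=56, p(12)=77, p(13)=101, p(14)=135, p(15)=176, p(16)=231, p(17)=297, p(18)=385, p(19)=490, p(20)=627, p(21)=792, p(22)=1002, p(23)=1255, p(24)=1575, p(25)=1958, p(26)=2436, p(27)=3010, p(28)=3718, p(29)=4565, p(30)=5604, p(31)=6842, p(32)=8349, p(33)=10143, p(34)=12310, p(35)=14883, p(36)=17977, p(37)=21637, p(38)=26015, p(39)=31185, p(40)=37338, p(41)=44583, p(42)=53174, p(43)=63261, p(44)=75175, p(45)=89134, p(46)=105558, p(47)=124754, p(48)=147273, p(49)=173525, p(50)=204226, p(51)=239943, p(52)=281589, p(53)=329931, p(54)=386155, p(55)=451276, p(56)=526823, p(57)=614154, p(58)=715220, p(59)=831820, p(60)=966467, p(61)=1121505, p(62)=1300156, p(63)=1505499, p(64)=1741630, p(65)=2012558, p(66)=2323520, p(67)=2679689, p(68)=3087735, p(69)=3554345, p(70)=4087968, p(71)=4697205, p(72)=5392783, p(73)=6185689, p(74)=7089500, p(75)=8118264, p(76)=9289091, p(77)=10619863, p(78)=12132164, p(79)=13848650, p(80)=15796476, p(81)=18004327, p(82)=20506255, p(83)=23338469, p(84)=26543660, p(85)=30167357, p(86)=34262962, p(87)=38887673, p(88)=44108109, p(89)=49995925, p(90)=56634173, p(91)=64112359, p(92)=72533807, p(93)=82010177, p(94)=92669720, p(95)=104651419, p(96)=118114304, p(97)=133230930, p(98)=150198136, p(99)=169229875, p(100)=190569292, p(101)=214481126, p(102)=241265379, p(103)=271248950, p(104)=304801365, p(105)=342325709, p(106)=384276336, p(107)=431149389, p(108)=483502844, p(109)=541946240, p(110)=607163746, p(111)=679903203, p(112)=761002156, p(113)=851376628, p(114)=952050665, p(115)=1064144451, p(116)=1188908248, p(117)=1327710076, p(118)=1482074143, p(119)=1653668665, p(120)=1844349560, p(121)=2056148051, p(122)=2291320912, p(123)=2552338241, p(124)=2841940500, p(125)=3163127352, p(126)=3519222692, p(127)=3913864295, p(128)=4351078600, p(129)=4835271870, p(130)=5371315400, p(131)=5964539504, p(132)=6620830889, p(133)=7346629512, p(134)=8149040695, p(135)=9035836076, p(136)=10015581680, p(137)=11097645016, p(138)=12292341831, p(139)=13610949895, p(140)=15065878135, p(141)=16670689208, p(142)=18440293320, p(143)=20390982757, p(144)=22540654445, p(145)=24908858009, p(146)=27517052599, p(147)=30388671978, p(148)=33549419497, p(149)=37027355200, p(150)=40853235313, p(151)=45060624582, p(152)=49686288421, p(153)=54770336324, p(154)=60356673280, p(155)=66493182097, p(156)=73232243759, p(157)=80630964769, p(158)=88751778802, p(159)=97662728555, p(160)=107438159466, p(161)=118159068427, p(162)=129913904637, p(163)=142798995930, p(164)=156919475295, p(165)=172389800255, p(166)=189334822579, p(167)=207890420102, p(168)=228204732751, p(169)=250438925115, p(170)=274768617130, p(171)=301384802048, p(172)=330495499613, p(173)=362326859895, p(174)=397125074750, p(175)=435157697830, p(176)=476715857290, p(177)=522115831195, p(178)=571701605655, p(179)=625846753120, p(180)=684957390936, p(181)=749474411781.
Final step: p(182) = p(181) + p(180) - p(177) - p(175) + p(170) + p(167) - p(160) - p(156) + p(147) + p(142) - p(131) - p(125) + p(112) + p(105) - p(90) - p(82) + p(65) + p(56) - p(37) - p(27) + p(6)
= 749474411781 + 684957390936 - 522115831195 - 435157697830 + 274768617130 + 207890420102 - 107438159466 - 73232243759 + 30388671978 + 18440293320 - 5964539504 - 3163127352 + 761002156 + 342325709 - 56634173 - 20506255 + 2012558 + 526823 - 21637 - 3010 + 11
= 819876908323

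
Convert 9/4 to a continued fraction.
[2; 4]

Euclidean algorithm steps:
9 = 2 × 4 + 1
4 = 4 × 1 + 0
Continued fraction: [2; 4]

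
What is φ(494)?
216

494 = 2 × 13 × 19
φ(n) = n × ∏(1 - 1/p) for each prime p dividing n
φ(494) = 494 × (1 - 1/2) × (1 - 1/13) × (1 - 1/19) = 216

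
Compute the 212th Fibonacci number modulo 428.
425

Matrix identity: Q^n = [[F_(n+1), F_n], [F_n, F_(n-1)]] with Q = [[1,1],[1,0]].
n = 212 = 11010100₂. Square-and-multiply, entries mod 428:
Q^1 = [[1,1],[1,0]]
Q^3 = (Q^1)²·Q = [[3,2],[2,1]]
Q^6 = (Q^3)² = [[13,8],[8,5]]
Q^13 = (Q^6)²·Q = [[377,233],[233,144]]
Q^26 = (Q^13)² = [[394,269],[269,125]]
Q^53 = (Q^26)²·Q = [[412,329],[329,83]]
Q^106 = (Q^53)² = [[213,215],[215,426]]
Q^212 = (Q^106)² = [[2,425],[425,5]]
F_212 mod 428 = Q^212[0][1] = 425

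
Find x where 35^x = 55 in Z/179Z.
99

Baby-step giant-step with step n = ⌈√179⌉ = 14.
Baby steps 35^j mod 179 (j:value) for j=0..13: 0:1, 1:35, 2:151, 3:94, 4:68, 5:53, 6:65, 7:127, 8:149, 9:24, 10:124, 11:44, 12:108, 13:21.
Giant-step multiplier: 35^(-14) ≡ 35^(178-14) = 35^164 ≡ 66 (mod 179).
Giant steps γ_i = 55·66^i mod 179: γ_0=55, γ_1=50, γ_2=78, γ_3=136, γ_4=26, γ_5=105, γ_6=128, γ_7=35 (in table at j=1).
x = i·n + j = 7·14 + 1 = 99.
Check: 35^99 ≡ 55 (mod 179).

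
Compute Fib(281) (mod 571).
309

Matrix identity: Q^n = [[F_(n+1), F_n], [F_n, F_(n-1)]] with Q = [[1,1],[1,0]].
n = 281 = 100011001₂. Square-and-multiply, entries mod 571:
Q^1 = [[1,1],[1,0]]
Q^2 = (Q^1)² = [[2,1],[1,1]]
Q^4 = (Q^2)² = [[5,3],[3,2]]
Q^8 = (Q^4)² = [[34,21],[21,13]]
Q^17 = (Q^8)²·Q = [[300,455],[455,416]]
Q^35 = (Q^17)²·Q = [[415,105],[105,310]]
Q^70 = (Q^35)² = [[530,182],[182,348]]
Q^140 = (Q^70)² = [[545,487],[487,58]]
Q^281 = (Q^140)²·Q = [[476,309],[309,167]]
F_281 mod 571 = Q^281[0][1] = 309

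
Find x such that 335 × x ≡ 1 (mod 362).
67

gcd(335, 362) = 1, so the inverse exists.
Extended Euclidean algorithm on (362, 335):
362 = 1 × 335 + 27  ⟹  27 = (1)·362 + (-1)·335
335 = 12 × 27 + 11  ⟹  11 = (-12)·362 + (13)·335
27 = 2 × 11 + 5  ⟹  5 = (25)·362 + (-27)·335
11 = 2 × 5 + 1  ⟹  1 = (-62)·362 + (67)·335
So (67)·335 ≡ 1 (mod 362), i.e. 335^(-1) ≡ 67 (mod 362).
Check: 335 × 67 = 22445 ≡ 1 (mod 362)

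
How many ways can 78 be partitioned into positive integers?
12132164

p(n) counts ways to write n as a sum of positive integers (order ignored).
Euler's pentagonal recurrence: p(k) = p(k-1) + p(k-2) - p(k-5) - p(k-7) + p(k-12) + p(k-15) - ... (offsets j(3j∓1)/2, signs ++--, p(0)=1, p(<0)=0).
DP table for k = 0..77: p(0)=1, p(1)=1, p(2)=2, p(3)=3, p(4)=5, p(5)=7, p(6)=11, p(7)=15, p(8)=22, p(9)=30, p(10)=42, p(11)=56, p(12)=77, p(13)=101, p(14)=135, p(15)=176, p(16)=231, p(17)=297, p(18)=385, p(19)=490, p(20)=627, p(21)=792, p(22)=1002, p(23)=1255, p(24)=1575, p(25)=1958, p(26)=2436, p(27)=3010, p(28)=3718, p(29)=4565, p(30)=5604, p(31)=6842, p(32)=8349, p(33)=10143, p(34)=12310, p(35)=14883, p(36)=17977, p(37)=21637, p(38)=26015, p(39)=31185, p(40)=37338, p(41)=44583, p(42)=53174, p(43)=63261, p(44)=75175, p(45)=89134, p(46)=105558, p(47)=124754, p(48)=147273, p(49)=173525, p(50)=204226, p(51)=239943, p(52)=281589, p(53)=329931, p(54)=386155, p(55)=451276, p(56)=526823, p(57)=614154, p(58)=715220, p(59)=831820, p(60)=966467, p(61)=1121505, p(62)=1300156, p(63)=1505499, p(64)=1741630, p(65)=2012558, p(66)=2323520, p(67)=2679689, p(68)=3087735, p(69)=3554345, p(70)=4087968, p(71)=4697205, p(72)=5392783, p(73)=6185689, p(74)=7089500, p(75)=8118264, p(76)=9289091, p(77)=10619863.
Final step: p(78) = p(77) + p(76) - p(73) - p(71) + p(66) + p(63) - p(56) - p(52) + p(43) + p(38) - p(27) - p(21) + p(8) + p(1)
= 10619863 + 9289091 - 6185689 - 4697205 + 2323520 + 1505499 - 526823 - 281589 + 63261 + 26015 - 3010 - 792 + 22 + 1
= 12132164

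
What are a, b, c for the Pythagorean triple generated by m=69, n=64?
(665, 8832, 8857)

Euclid's formula: a = m² - n², b = 2mn, c = m² + n²
m = 69, n = 64
a = 69² - 64² = 4761 - 4096 = 665
b = 2 × 69 × 64 = 8832
c = 69² + 64² = 4761 + 4096 = 8857
Verification: 665² + 8832² = 442225 + 78004224 = 78446449 = 8857² ✓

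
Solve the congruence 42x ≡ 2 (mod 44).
x ≡ 21 (mod 22)

gcd(42, 44) = 2, which divides 2, so solutions exist.
Divide through by 2: 21x ≡ 1 (mod 22).
Find 21^(-1) mod 22 by the extended Euclidean algorithm:
22 = 1 × 21 + 1  ⟹  1 = (1)·22 + (-1)·21
So (-1)·21 ≡ 1 (mod 22), i.e. 21^(-1) ≡ -1 ≡ 21 (mod 22).
x ≡ 21 × 1 = 21 ≡ 21 (mod 22).
Check: 42 × 21 = 882 ≡ 2 (mod 44).
x ≡ 21 (mod 22), giving 2 solutions mod 44.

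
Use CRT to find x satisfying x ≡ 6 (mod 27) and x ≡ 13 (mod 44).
1113

Using Chinese Remainder Theorem:
M = 27 × 44 = 1188
M1 = 44, M2 = 27
y1 = 44^(-1) mod 27 = 8
y2 = 27^(-1) mod 44 = 31
x = (6×44×8 + 13×27×31) mod 1188 = 1113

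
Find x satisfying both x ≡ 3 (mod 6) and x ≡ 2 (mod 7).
9

Using Chinese Remainder Theorem:
M = 6 × 7 = 42
M1 = 7, M2 = 6
y1 = 7^(-1) mod 6 = 1
y2 = 6^(-1) mod 7 = 6
x = (3×7×1 + 2×6×6) mod 42 = 9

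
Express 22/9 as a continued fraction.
[2; 2, 4]

Euclidean algorithm steps:
22 = 2 × 9 + 4
9 = 2 × 4 + 1
4 = 4 × 1 + 0
Continued fraction: [2; 2, 4]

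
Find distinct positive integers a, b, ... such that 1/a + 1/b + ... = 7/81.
1/12 + 1/324

Greedy algorithm:
7/81: ceiling(81/7) = 12, use 1/12
1/324: ceiling(324/1) = 324, use 1/324
Result: 7/81 = 1/12 + 1/324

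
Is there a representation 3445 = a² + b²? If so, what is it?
9² + 58² (a=9, b=58)

Factorization: 3445 = 5 × 13 × 53
By Fermat: n is sum of two squares iff every prime p ≡ 3 (mod 4) appears to even power.
All primes ≡ 3 (mod 4) appear to even power.
Search a = 0, 1, 2, … for 3445 - a² a perfect square: first hit at a = 9: 3445 - 81 = 3364 = 58².
3445 = 9² + 58² = 81 + 3364 ✓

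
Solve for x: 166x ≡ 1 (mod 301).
136

gcd(166, 301) = 1, so the inverse exists.
Extended Euclidean algorithm on (301, 166):
301 = 1 × 166 + 135  ⟹  135 = (1)·301 + (-1)·166
166 = 1 × 135 + 31  ⟹  31 = (-1)·301 + (2)·166
135 = 4 × 31 + 11  ⟹  11 = (5)·301 + (-9)·166
31 = 2 × 11 + 9  ⟹  9 = (-11)·301 + (20)·166
11 = 1 × 9 + 2  ⟹  2 = (16)·301 + (-29)·166
9 = 4 × 2 + 1  ⟹  1 = (-75)·301 + (136)·166
So (136)·166 ≡ 1 (mod 301), i.e. 166^(-1) ≡ 136 (mod 301).
Check: 166 × 136 = 22576 ≡ 1 (mod 301)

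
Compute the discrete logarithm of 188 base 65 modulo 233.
49

Baby-step giant-step with step n = ⌈√233⌉ = 16.
Baby steps 65^j mod 233 (j:value) for j=0..15: 0:1, 1:65, 2:31, 3:151, 4:29, 5:21, 6:200, 7:185, 8:142, 9:143, 10:208, 11:6, 12:157, 13:186, 14:207, 15:174.
Giant-step multiplier: 65^(-16) ≡ 65^(232-16) = 65^216 ≡ 135 (mod 233).
Giant steps γ_i = 188·135^i mod 233: γ_0=188, γ_1=216, γ_2=35, γ_3=65 (in table at j=1).
x = i·n + j = 3·16 + 1 = 49.
Check: 65^49 ≡ 188 (mod 233).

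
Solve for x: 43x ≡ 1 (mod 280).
267

gcd(43, 280) = 1, so the inverse exists.
Extended Euclidean algorithm on (280, 43):
280 = 6 × 43 + 22  ⟹  22 = (1)·280 + (-6)·43
43 = 1 × 22 + 21  ⟹  21 = (-1)·280 + (7)·43
22 = 1 × 21 + 1  ⟹  1 = (2)·280 + (-13)·43
So (-13)·43 ≡ 1 (mod 280), i.e. 43^(-1) ≡ -13 ≡ 267 (mod 280).
Check: 43 × 267 = 11481 ≡ 1 (mod 280)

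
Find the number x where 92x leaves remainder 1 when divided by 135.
113

gcd(92, 135) = 1, so the inverse exists.
Extended Euclidean algorithm on (135, 92):
135 = 1 × 92 + 43  ⟹  43 = (1)·135 + (-1)·92
92 = 2 × 43 + 6  ⟹  6 = (-2)·135 + (3)·92
43 = 7 × 6 + 1  ⟹  1 = (15)·135 + (-22)·92
So (-22)·92 ≡ 1 (mod 135), i.e. 92^(-1) ≡ -22 ≡ 113 (mod 135).
Check: 92 × 113 = 10396 ≡ 1 (mod 135)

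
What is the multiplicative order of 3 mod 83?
41

83 is prime, so ord(3) divides φ(83) = 82.
Divisors of 82: 1, 2, 41, 82.
Repeated squaring: 3^1 ≡ 3, 3^2 ≡ 9, 3^4 ≡ 81, 3^8 ≡ 4, 3^16 ≡ 16, 3^32 ≡ 7, 3^64 ≡ 49 (mod 83).
Test 3^d mod 83 for each divisor d in increasing order:
3^1 ≡ 3
3^2 ≡ 9
3^41 = 3^32·3^8·3^1 ≡ 1  ← first divisor giving 1
The order is 41.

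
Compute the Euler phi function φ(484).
220

484 = 2^2 × 11^2
φ(n) = n × ∏(1 - 1/p) for each prime p dividing n
φ(484) = 484 × (1 - 1/2) × (1 - 1/11) = 220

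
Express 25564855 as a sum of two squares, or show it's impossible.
Not possible

Factorization: 25564855 = 5 × 17 × 67^3
By Fermat: n is sum of two squares iff every prime p ≡ 3 (mod 4) appears to even power.
Prime(s) ≡ 3 (mod 4) with odd exponent: [(67, 3)]
Therefore 25564855 cannot be expressed as a² + b².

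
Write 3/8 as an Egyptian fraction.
1/3 + 1/24

Greedy algorithm:
3/8: ceiling(8/3) = 3, use 1/3
1/24: ceiling(24/1) = 24, use 1/24
Result: 3/8 = 1/3 + 1/24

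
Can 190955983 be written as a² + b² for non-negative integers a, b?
Not possible

Factorization: 190955983 = 41 × 167^3
By Fermat: n is sum of two squares iff every prime p ≡ 3 (mod 4) appears to even power.
Prime(s) ≡ 3 (mod 4) with odd exponent: [(167, 3)]
Therefore 190955983 cannot be expressed as a² + b².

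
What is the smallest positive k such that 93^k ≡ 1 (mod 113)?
112

113 is prime, so ord(93) divides φ(113) = 112.
Divisors of 112: 1, 2, 4, 7, 8, 14, 16, 28, 56, 112.
Repeated squaring: 93^1 ≡ 93, 93^2 ≡ 61, 93^4 ≡ 105, 93^8 ≡ 64, 93^16 ≡ 28, 93^32 ≡ 106, 93^64 ≡ 49 (mod 113).
Test 93^d mod 113 for each divisor d in increasing order:
93^1 ≡ 93
93^2 ≡ 61
93^4 ≡ 105
93^7 = 93^4·93^2·93^1 ≡ 42
93^8 ≡ 64
93^14 = 93^8·93^4·93^2 ≡ 69
93^16 ≡ 28
93^28 = 93^16·93^8·93^4 ≡ 15
93^56 = 93^32·93^16·93^8 ≡ 112
93^112 = 93^64·93^32·93^16 ≡ 1  ← first divisor giving 1
The order is 112.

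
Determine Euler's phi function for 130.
48

130 = 2 × 5 × 13
φ(n) = n × ∏(1 - 1/p) for each prime p dividing n
φ(130) = 130 × (1 - 1/2) × (1 - 1/5) × (1 - 1/13) = 48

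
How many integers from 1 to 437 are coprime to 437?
396

437 = 19 × 23
φ(n) = n × ∏(1 - 1/p) for each prime p dividing n
φ(437) = 437 × (1 - 1/19) × (1 - 1/23) = 396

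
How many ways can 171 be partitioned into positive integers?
301384802048

p(n) counts ways to write n as a sum of positive integers (order ignored).
Euler's pentagonal recurrence: p(k) = p(k-1) + p(k-2) - p(k-5) - p(k-7) + p(k-12) + p(k-15) - ... (offsets j(3j∓1)/2, signs ++--, p(0)=1, p(<0)=0).
DP table for k = 0..170: p(0)=1, p(1)=1, p(2)=2, p(3)=3, p(4)=5, p(5)=7, p(6)=11, p(7)=15, p(8)=22, p(9)=30, p(10)=42, p(11)=56, p(12)=77, p(13)=101, p(14)=135, p(15)=176, p(16)=231, p(17)=297, p(18)=385, p(19)=490, p(20)=627, p(21)=792, p(22)=1002, p(23)=1255, p(24)=1575, p(25)=1958, p(26)=2436, p(27)=3010, p(28)=3718, p(29)=4565, p(30)=5604, p(31)=6842, p(32)=8349, p(33)=10143, p(34)=12310, p(35)=14883, p(36)=17977, p(37)=21637, p(38)=26015, p(39)=31185, p(40)=37338, p(41)=44583, p(42)=53174, p(43)=63261, p(44)=75175, p(45)=89134, p(46)=105558, p(47)=124754, p(48)=147273, p(49)=173525, p(50)=204226, p(51)=239943, p(52)=281589, p(53)=329931, p(54)=386155, p(55)=451276, p(56)=526823, p(57)=614154, p(58)=715220, p(59)=831820, p(60)=966467, p(61)=1121505, p(62)=1300156, p(63)=1505499, p(64)=1741630, p(65)=2012558, p(66)=2323520, p(67)=2679689, p(68)=3087735, p(69)=3554345, p(70)=4087968, p(71)=4697205, p(72)=5392783, p(73)=6185689, p(74)=7089500, p(75)=8118264, p(76)=9289091, p(77)=10619863, p(78)=12132164, p(79)=13848650, p(80)=15796476, p(81)=18004327, p(82)=20506255, p(83)=23338469, p(84)=26543660, p(85)=30167357, p(86)=34262962, p(87)=38887673, p(88)=44108109, p(89)=49995925, p(90)=56634173, p(91)=64112359, p(92)=72533807, p(93)=82010177, p(94)=92669720, p(95)=104651419, p(96)=118114304, p(97)=133230930, p(98)=150198136, p(99)=169229875, p(100)=190569292, p(101)=214481126, p(102)=241265379, p(103)=271248950, p(104)=304801365, p(105)=342325709, p(106)=384276336, p(107)=431149389, p(108)=483502844, p(109)=541946240, p(110)=607163746, p(111)=679903203, p(112)=761002156, p(113)=851376628, p(114)=952050665, p(115)=1064144451, p(116)=1188908248, p(117)=1327710076, p(118)=1482074143, p(119)=1653668665, p(120)=1844349560, p(121)=2056148051, p(122)=2291320912, p(123)=2552338241, p(124)=2841940500, p(125)=3163127352, p(126)=3519222692, p(127)=3913864295, p(128)=4351078600, p(129)=4835271870, p(130)=5371315400, p(131)=5964539504, p(132)=6620830889, p(133)=7346629512, p(134)=8149040695, p(135)=9035836076, p(136)=10015581680, p(137)=11097645016, p(138)=12292341831, p(139)=13610949895, p(140)=15065878135, p(141)=16670689208, p(142)=18440293320, p(143)=20390982757, p(144)=22540654445, p(145)=24908858009, p(146)=27517052599, p(147)=30388671978, p(148)=33549419497, p(149)=37027355200, p(150)=40853235313, p(151)=45060624582, p(152)=49686288421, p(153)=54770336324, p(154)=60356673280, p(155)=66493182097, p(156)=73232243759, p(157)=80630964769, p(158)=88751778802, p(159)=97662728555, p(160)=107438159466, p(161)=118159068427, p(162)=129913904637, p(163)=142798995930, p(164)=156919475295, p(165)=172389800255, p(166)=189334822579, p(167)=207890420102, p(168)=228204732751, p(169)=250438925115, p(170)=274768617130.
Final step: p(171) = p(170) + p(169) - p(166) - p(164) + p(159) + p(156) - p(149) - p(145) + p(136) + p(131) - p(120) - p(114) + p(101) + p(94) - p(79) - p(71) + p(54) + p(45) - p(26) - p(16)
= 274768617130 + 250438925115 - 189334822579 - 156919475295 + 97662728555 + 73232243759 - 37027355200 - 24908858009 + 10015581680 + 5964539504 - 1844349560 - 952050665 + 214481126 + 92669720 - 13848650 - 4697205 + 386155 + 89134 - 2436 - 231
= 301384802048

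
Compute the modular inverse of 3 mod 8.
3

gcd(3, 8) = 1, so the inverse exists.
Extended Euclidean algorithm on (8, 3):
8 = 2 × 3 + 2  ⟹  2 = (1)·8 + (-2)·3
3 = 1 × 2 + 1  ⟹  1 = (-1)·8 + (3)·3
So (3)·3 ≡ 1 (mod 8), i.e. 3^(-1) ≡ 3 (mod 8).
Check: 3 × 3 = 9 ≡ 1 (mod 8)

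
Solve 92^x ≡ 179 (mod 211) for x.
160

Baby-step giant-step with step n = ⌈√211⌉ = 15.
Baby steps 92^j mod 211 (j:value) for j=0..14: 0:1, 1:92, 2:24, 3:98, 4:154, 5:31, 6:109, 7:111, 8:84, 9:132, 10:117, 11:3, 12:65, 13:72, 14:83.
Giant-step multiplier: 92^(-15) ≡ 92^(210-15) = 92^195 ≡ 153 (mod 211).
Giant steps γ_i = 179·153^i mod 211: γ_0=179, γ_1=168, γ_2=173, γ_3=94, γ_4=34, γ_5=138, γ_6=14, γ_7=32, γ_8=43, γ_9=38, γ_10=117 (in table at j=10).
x = i·n + j = 10·15 + 10 = 160.
Check: 92^160 ≡ 179 (mod 211).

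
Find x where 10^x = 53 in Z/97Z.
14

Baby-step giant-step with step n = ⌈√97⌉ = 10.
Baby steps 10^j mod 97 (j:value) for j=0..9: 0:1, 1:10, 2:3, 3:30, 4:9, 5:90, 6:27, 7:76, 8:81, 9:34.
Giant-step multiplier: 10^(-10) ≡ 10^(96-10) = 10^86 ≡ 2 (mod 97).
Giant steps γ_i = 53·2^i mod 97: γ_0=53, γ_1=9 (in table at j=4).
x = i·n + j = 1·10 + 4 = 14.
Check: 10^14 ≡ 53 (mod 97).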